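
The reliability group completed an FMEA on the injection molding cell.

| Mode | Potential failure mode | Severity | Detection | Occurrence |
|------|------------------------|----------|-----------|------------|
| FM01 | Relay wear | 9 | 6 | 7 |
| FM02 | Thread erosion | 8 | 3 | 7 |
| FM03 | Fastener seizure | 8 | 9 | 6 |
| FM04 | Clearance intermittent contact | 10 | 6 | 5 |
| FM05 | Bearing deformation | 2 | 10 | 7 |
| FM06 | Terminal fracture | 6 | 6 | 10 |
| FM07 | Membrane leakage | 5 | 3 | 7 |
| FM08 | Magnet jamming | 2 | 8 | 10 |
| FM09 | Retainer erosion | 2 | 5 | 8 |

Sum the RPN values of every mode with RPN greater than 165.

1638

RPN = Severity × Occurrence × Detection:
  FM01: 9 × 7 × 6 = 378
  FM02: 8 × 7 × 3 = 168
  FM03: 8 × 6 × 9 = 432
  FM04: 10 × 5 × 6 = 300
  FM05: 2 × 7 × 10 = 140
  FM06: 6 × 10 × 6 = 360
  FM07: 5 × 7 × 3 = 105
  FM08: 2 × 10 × 8 = 160
  FM09: 2 × 8 × 5 = 80
RPN > 165: FM01 (378), FM02 (168), FM03 (432), FM04 (300), FM06 (360).
Sum: 378 + 168 + 432 + 300 + 360 = 1638.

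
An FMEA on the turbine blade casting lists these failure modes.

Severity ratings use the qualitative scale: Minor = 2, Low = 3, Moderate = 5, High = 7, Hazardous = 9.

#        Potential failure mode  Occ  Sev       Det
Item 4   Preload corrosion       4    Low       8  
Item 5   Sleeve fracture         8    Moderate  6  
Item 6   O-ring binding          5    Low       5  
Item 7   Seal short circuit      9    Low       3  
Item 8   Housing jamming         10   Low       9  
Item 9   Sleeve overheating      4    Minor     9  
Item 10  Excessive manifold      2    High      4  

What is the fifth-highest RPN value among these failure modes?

75

RPN = Severity × Occurrence × Detection:
  Item 4: 3 × 4 × 8 = 96
  Item 5: 5 × 8 × 6 = 240
  Item 6: 3 × 5 × 5 = 75
  Item 7: 3 × 9 × 3 = 81
  Item 8: 3 × 10 × 9 = 270
  Item 9: 2 × 4 × 9 = 72
  Item 10: 7 × 2 × 4 = 56
Sorted descending: 270, 240, 96, 81, 75, 72, 56.
The fifth-highest RPN is 75 (Item 6).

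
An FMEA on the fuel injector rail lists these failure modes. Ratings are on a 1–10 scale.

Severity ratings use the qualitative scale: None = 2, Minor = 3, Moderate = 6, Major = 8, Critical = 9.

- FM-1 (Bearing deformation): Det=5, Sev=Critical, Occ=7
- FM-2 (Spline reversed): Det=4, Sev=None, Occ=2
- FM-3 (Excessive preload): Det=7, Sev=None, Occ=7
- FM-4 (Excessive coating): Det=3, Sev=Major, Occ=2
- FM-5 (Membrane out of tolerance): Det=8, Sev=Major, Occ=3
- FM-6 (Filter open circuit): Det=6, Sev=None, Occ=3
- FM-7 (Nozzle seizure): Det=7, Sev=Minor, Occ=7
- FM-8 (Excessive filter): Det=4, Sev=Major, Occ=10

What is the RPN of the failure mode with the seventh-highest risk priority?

RPN = Severity × Occurrence × Detection:
  FM-1: 9 × 7 × 5 = 315
  FM-2: 2 × 2 × 4 = 16
  FM-3: 2 × 7 × 7 = 98
  FM-4: 8 × 2 × 3 = 48
  FM-5: 8 × 3 × 8 = 192
  FM-6: 2 × 3 × 6 = 36
  FM-7: 3 × 7 × 7 = 147
  FM-8: 8 × 10 × 4 = 320
Sorted descending: 320, 315, 192, 147, 98, 48, 36, 16.
The seventh-highest RPN is 36 (FM-6).

36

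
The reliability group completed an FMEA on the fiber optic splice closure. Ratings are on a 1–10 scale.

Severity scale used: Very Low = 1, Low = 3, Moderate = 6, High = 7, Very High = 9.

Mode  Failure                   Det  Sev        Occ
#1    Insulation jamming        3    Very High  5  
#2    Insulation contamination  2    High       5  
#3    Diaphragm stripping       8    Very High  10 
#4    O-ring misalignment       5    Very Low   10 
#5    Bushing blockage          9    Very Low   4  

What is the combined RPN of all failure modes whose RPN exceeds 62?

RPN = Severity × Occurrence × Detection:
  #1: 9 × 5 × 3 = 135
  #2: 7 × 5 × 2 = 70
  #3: 9 × 10 × 8 = 720
  #4: 1 × 10 × 5 = 50
  #5: 1 × 4 × 9 = 36
RPN > 62: #1 (135), #2 (70), #3 (720).
Sum: 135 + 70 + 720 = 925.

925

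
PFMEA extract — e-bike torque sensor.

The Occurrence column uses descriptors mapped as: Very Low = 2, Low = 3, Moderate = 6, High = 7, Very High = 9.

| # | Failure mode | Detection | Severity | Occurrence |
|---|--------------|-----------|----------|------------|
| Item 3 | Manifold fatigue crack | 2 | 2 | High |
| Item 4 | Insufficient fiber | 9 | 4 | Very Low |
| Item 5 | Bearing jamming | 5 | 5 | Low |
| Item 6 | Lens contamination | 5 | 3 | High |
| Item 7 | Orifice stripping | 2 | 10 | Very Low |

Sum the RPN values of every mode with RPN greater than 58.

RPN = Severity × Occurrence × Detection:
  Item 3: 2 × 7 × 2 = 28
  Item 4: 4 × 2 × 9 = 72
  Item 5: 5 × 3 × 5 = 75
  Item 6: 3 × 7 × 5 = 105
  Item 7: 10 × 2 × 2 = 40
RPN > 58: Item 4 (72), Item 5 (75), Item 6 (105).
Sum: 72 + 75 + 105 = 252.

252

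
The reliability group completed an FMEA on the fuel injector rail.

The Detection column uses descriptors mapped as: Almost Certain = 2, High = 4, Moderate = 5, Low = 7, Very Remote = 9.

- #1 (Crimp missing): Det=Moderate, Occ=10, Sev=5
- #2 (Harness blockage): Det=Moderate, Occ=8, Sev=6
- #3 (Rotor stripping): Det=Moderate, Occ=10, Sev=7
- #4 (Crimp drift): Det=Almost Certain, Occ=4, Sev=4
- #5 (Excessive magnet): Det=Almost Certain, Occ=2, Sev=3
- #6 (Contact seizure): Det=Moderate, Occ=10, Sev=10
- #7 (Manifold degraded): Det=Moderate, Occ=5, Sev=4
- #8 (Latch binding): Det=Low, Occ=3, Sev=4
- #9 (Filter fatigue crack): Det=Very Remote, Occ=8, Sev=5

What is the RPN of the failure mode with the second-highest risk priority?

360

RPN = Severity × Occurrence × Detection:
  #1: 5 × 10 × 5 = 250
  #2: 6 × 8 × 5 = 240
  #3: 7 × 10 × 5 = 350
  #4: 4 × 4 × 2 = 32
  #5: 3 × 2 × 2 = 12
  #6: 10 × 10 × 5 = 500
  #7: 4 × 5 × 5 = 100
  #8: 4 × 3 × 7 = 84
  #9: 5 × 8 × 9 = 360
Sorted descending: 500, 360, 350, 250, 240, 100, 84, 32, 12.
The second-highest RPN is 360 (#9).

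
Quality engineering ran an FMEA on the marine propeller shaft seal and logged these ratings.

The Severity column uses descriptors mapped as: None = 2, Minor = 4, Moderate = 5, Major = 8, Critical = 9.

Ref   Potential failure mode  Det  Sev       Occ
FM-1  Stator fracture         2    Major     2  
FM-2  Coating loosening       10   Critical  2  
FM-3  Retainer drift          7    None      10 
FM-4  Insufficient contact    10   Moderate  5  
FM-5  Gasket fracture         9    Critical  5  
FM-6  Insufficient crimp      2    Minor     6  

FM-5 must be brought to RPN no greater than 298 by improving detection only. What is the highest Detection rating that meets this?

FM-5: S=9, O=5, D=9 → current RPN = 405.
Fixed product = 45. Need 45 × D ≤ 298, so D ≤ 298/45 = 6.62.
Maximum integer Detection rating = 6 (gives RPN 270; D=7 would give 315 > 298).

6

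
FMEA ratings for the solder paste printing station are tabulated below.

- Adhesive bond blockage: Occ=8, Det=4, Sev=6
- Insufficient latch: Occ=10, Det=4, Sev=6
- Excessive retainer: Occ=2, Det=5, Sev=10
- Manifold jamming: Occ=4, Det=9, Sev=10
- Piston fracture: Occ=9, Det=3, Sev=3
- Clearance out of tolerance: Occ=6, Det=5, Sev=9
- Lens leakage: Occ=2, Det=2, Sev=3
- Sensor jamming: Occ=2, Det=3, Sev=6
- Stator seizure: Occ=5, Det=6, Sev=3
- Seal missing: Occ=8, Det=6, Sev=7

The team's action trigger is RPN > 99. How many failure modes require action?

6

RPN = Severity × Occurrence × Detection:
  Adhesive bond blockage: 6 × 8 × 4 = 192
  Insufficient latch: 6 × 10 × 4 = 240
  Excessive retainer: 10 × 2 × 5 = 100
  Manifold jamming: 10 × 4 × 9 = 360
  Piston fracture: 3 × 9 × 3 = 81
  Clearance out of tolerance: 9 × 6 × 5 = 270
  Lens leakage: 3 × 2 × 2 = 12
  Sensor jamming: 6 × 2 × 3 = 36
  Stator seizure: 3 × 5 × 6 = 90
  Seal missing: 7 × 8 × 6 = 336
Modes with RPN > 99: Adhesive bond blockage (192), Insufficient latch (240), Excessive retainer (100), Manifold jamming (360), Clearance out of tolerance (270), Seal missing (336) → 6.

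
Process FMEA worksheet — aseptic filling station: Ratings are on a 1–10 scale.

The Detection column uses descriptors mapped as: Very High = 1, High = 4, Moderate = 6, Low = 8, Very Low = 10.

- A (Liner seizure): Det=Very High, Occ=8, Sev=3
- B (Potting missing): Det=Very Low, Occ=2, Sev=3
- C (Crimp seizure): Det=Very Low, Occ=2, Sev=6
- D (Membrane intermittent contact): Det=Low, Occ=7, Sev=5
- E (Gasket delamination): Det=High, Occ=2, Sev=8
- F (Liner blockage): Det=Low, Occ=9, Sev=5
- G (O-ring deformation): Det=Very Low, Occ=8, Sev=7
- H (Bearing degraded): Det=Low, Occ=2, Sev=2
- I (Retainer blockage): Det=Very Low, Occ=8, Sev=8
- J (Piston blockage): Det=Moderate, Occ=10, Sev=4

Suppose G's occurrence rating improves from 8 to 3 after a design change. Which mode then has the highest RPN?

RPN = Severity × Occurrence × Detection:
  A: 3 × 8 × 1 = 24
  B: 3 × 2 × 10 = 60
  C: 6 × 2 × 10 = 120
  D: 5 × 7 × 8 = 280
  E: 8 × 2 × 4 = 64
  F: 5 × 9 × 8 = 360
  G: 7 × 8 × 10 = 560
  H: 2 × 2 × 8 = 32
  I: 8 × 8 × 10 = 640
  J: 4 × 10 × 6 = 240
After action: G → 7 × 3 × 10 = 210.
Revised RPNs: I=640, F=360, D=280, J=240, G=210, C=120, E=64, B=60, H=32, A=24.
Highest is now I (640).

I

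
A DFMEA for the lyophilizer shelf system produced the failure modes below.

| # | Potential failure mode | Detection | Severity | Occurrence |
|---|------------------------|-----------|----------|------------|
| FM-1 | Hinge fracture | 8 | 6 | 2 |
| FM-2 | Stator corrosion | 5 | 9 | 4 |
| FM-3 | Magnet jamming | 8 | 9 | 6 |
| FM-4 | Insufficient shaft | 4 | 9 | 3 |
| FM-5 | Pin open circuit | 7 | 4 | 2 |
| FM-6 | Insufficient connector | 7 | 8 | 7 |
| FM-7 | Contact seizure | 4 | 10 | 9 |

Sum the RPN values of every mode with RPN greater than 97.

1472

RPN = Severity × Occurrence × Detection:
  FM-1: 6 × 2 × 8 = 96
  FM-2: 9 × 4 × 5 = 180
  FM-3: 9 × 6 × 8 = 432
  FM-4: 9 × 3 × 4 = 108
  FM-5: 4 × 2 × 7 = 56
  FM-6: 8 × 7 × 7 = 392
  FM-7: 10 × 9 × 4 = 360
RPN > 97: FM-2 (180), FM-3 (432), FM-4 (108), FM-6 (392), FM-7 (360).
Sum: 180 + 432 + 108 + 392 + 360 = 1472.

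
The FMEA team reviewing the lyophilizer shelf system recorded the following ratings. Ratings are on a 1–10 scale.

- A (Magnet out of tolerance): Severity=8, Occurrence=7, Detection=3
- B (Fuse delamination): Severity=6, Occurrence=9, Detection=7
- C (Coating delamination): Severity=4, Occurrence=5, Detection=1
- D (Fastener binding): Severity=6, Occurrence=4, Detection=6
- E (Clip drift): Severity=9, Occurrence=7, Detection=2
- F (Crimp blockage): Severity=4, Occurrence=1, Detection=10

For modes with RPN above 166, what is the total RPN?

RPN = Severity × Occurrence × Detection:
  A: 8 × 7 × 3 = 168
  B: 6 × 9 × 7 = 378
  C: 4 × 5 × 1 = 20
  D: 6 × 4 × 6 = 144
  E: 9 × 7 × 2 = 126
  F: 4 × 1 × 10 = 40
RPN > 166: A (168), B (378).
Sum: 168 + 378 = 546.

546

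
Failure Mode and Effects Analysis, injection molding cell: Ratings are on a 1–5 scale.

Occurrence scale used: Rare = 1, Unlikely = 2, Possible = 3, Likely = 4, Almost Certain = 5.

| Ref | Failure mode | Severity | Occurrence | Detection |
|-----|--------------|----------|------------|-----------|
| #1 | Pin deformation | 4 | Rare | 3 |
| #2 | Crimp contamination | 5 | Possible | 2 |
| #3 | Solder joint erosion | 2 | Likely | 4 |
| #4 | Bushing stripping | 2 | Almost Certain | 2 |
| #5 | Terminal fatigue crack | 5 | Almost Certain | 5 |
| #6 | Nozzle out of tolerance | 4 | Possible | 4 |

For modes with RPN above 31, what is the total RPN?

RPN = Severity × Occurrence × Detection:
  #1: 4 × 1 × 3 = 12
  #2: 5 × 3 × 2 = 30
  #3: 2 × 4 × 4 = 32
  #4: 2 × 5 × 2 = 20
  #5: 5 × 5 × 5 = 125
  #6: 4 × 3 × 4 = 48
RPN > 31: #3 (32), #5 (125), #6 (48).
Sum: 32 + 125 + 48 = 205.

205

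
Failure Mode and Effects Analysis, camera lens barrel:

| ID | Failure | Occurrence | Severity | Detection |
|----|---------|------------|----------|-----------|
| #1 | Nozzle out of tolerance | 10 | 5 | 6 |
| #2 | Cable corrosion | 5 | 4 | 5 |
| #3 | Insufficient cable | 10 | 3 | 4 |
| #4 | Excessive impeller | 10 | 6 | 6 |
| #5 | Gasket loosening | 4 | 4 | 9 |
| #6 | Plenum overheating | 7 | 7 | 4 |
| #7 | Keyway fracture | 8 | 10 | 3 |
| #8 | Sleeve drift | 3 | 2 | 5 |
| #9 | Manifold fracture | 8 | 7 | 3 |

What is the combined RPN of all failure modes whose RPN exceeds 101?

RPN = Severity × Occurrence × Detection:
  #1: 5 × 10 × 6 = 300
  #2: 4 × 5 × 5 = 100
  #3: 3 × 10 × 4 = 120
  #4: 6 × 10 × 6 = 360
  #5: 4 × 4 × 9 = 144
  #6: 7 × 7 × 4 = 196
  #7: 10 × 8 × 3 = 240
  #8: 2 × 3 × 5 = 30
  #9: 7 × 8 × 3 = 168
RPN > 101: #1 (300), #3 (120), #4 (360), #5 (144), #6 (196), #7 (240), #9 (168).
Sum: 300 + 120 + 360 + 144 + 196 + 240 + 168 = 1528.

1528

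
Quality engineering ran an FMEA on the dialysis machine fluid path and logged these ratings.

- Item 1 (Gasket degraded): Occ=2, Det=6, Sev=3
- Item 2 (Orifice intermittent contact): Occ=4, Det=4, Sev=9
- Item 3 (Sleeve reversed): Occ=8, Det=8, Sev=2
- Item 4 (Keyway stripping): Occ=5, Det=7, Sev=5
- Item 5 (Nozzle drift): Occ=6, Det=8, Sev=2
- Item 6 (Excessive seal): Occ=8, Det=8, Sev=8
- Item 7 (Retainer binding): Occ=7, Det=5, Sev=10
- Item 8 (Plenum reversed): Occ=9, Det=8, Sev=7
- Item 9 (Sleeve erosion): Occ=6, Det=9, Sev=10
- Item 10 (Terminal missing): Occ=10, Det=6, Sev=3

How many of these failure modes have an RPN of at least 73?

RPN = Severity × Occurrence × Detection:
  Item 1: 3 × 2 × 6 = 36
  Item 2: 9 × 4 × 4 = 144
  Item 3: 2 × 8 × 8 = 128
  Item 4: 5 × 5 × 7 = 175
  Item 5: 2 × 6 × 8 = 96
  Item 6: 8 × 8 × 8 = 512
  Item 7: 10 × 7 × 5 = 350
  Item 8: 7 × 9 × 8 = 504
  Item 9: 10 × 6 × 9 = 540
  Item 10: 3 × 10 × 6 = 180
Modes with RPN ≥ 73: Item 2 (144), Item 3 (128), Item 4 (175), Item 5 (96), Item 6 (512), Item 7 (350), Item 8 (504), Item 9 (540), Item 10 (180) → 9.

9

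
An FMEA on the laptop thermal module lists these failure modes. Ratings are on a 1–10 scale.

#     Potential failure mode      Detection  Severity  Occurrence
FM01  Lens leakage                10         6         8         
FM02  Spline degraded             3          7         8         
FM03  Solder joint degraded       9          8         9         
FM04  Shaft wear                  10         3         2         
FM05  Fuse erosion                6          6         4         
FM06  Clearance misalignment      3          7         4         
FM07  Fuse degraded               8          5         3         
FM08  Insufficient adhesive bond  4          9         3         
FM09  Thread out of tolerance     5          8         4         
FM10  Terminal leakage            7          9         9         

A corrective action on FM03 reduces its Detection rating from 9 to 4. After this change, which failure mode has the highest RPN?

FM10

RPN = Severity × Occurrence × Detection:
  FM01: 6 × 8 × 10 = 480
  FM02: 7 × 8 × 3 = 168
  FM03: 8 × 9 × 9 = 648
  FM04: 3 × 2 × 10 = 60
  FM05: 6 × 4 × 6 = 144
  FM06: 7 × 4 × 3 = 84
  FM07: 5 × 3 × 8 = 120
  FM08: 9 × 3 × 4 = 108
  FM09: 8 × 4 × 5 = 160
  FM10: 9 × 9 × 7 = 567
After action: FM03 → 8 × 9 × 4 = 288.
Revised RPNs: FM10=567, FM01=480, FM03=288, FM02=168, FM09=160, FM05=144, FM07=120, FM08=108, FM06=84, FM04=60.
Highest is now FM10 (567).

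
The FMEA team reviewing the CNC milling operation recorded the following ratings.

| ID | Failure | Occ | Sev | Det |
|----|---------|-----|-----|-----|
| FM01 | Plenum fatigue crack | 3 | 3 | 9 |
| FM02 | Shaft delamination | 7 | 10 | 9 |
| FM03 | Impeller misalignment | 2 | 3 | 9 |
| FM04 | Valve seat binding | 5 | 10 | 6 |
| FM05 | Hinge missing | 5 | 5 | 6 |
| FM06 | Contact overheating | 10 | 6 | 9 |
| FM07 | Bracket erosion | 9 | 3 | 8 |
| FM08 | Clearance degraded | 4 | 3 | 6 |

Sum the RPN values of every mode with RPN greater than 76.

RPN = Severity × Occurrence × Detection:
  FM01: 3 × 3 × 9 = 81
  FM02: 10 × 7 × 9 = 630
  FM03: 3 × 2 × 9 = 54
  FM04: 10 × 5 × 6 = 300
  FM05: 5 × 5 × 6 = 150
  FM06: 6 × 10 × 9 = 540
  FM07: 3 × 9 × 8 = 216
  FM08: 3 × 4 × 6 = 72
RPN > 76: FM01 (81), FM02 (630), FM04 (300), FM05 (150), FM06 (540), FM07 (216).
Sum: 81 + 630 + 300 + 150 + 540 + 216 = 1917.

1917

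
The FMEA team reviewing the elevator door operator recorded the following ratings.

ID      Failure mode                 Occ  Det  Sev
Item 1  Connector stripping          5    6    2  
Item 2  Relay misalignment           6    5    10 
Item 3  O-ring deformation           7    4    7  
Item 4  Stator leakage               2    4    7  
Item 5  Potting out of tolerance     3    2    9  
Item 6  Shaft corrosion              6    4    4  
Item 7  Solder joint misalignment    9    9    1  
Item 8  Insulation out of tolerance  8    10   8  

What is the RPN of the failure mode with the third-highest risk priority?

RPN = Severity × Occurrence × Detection:
  Item 1: 2 × 5 × 6 = 60
  Item 2: 10 × 6 × 5 = 300
  Item 3: 7 × 7 × 4 = 196
  Item 4: 7 × 2 × 4 = 56
  Item 5: 9 × 3 × 2 = 54
  Item 6: 4 × 6 × 4 = 96
  Item 7: 1 × 9 × 9 = 81
  Item 8: 8 × 8 × 10 = 640
Sorted descending: 640, 300, 196, 96, 81, 60, 56, 54.
The third-highest RPN is 196 (Item 3).

196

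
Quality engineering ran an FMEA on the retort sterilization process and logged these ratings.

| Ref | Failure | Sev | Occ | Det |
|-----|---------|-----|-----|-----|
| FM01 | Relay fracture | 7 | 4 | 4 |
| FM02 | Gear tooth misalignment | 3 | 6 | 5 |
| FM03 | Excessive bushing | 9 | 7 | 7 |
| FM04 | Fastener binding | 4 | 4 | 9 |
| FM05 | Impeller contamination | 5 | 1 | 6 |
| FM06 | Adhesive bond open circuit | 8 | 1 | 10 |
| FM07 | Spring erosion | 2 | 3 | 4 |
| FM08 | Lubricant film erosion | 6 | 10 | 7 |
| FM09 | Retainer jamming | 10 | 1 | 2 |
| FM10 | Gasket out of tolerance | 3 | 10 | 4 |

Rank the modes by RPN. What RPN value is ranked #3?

144

RPN = Severity × Occurrence × Detection:
  FM01: 7 × 4 × 4 = 112
  FM02: 3 × 6 × 5 = 90
  FM03: 9 × 7 × 7 = 441
  FM04: 4 × 4 × 9 = 144
  FM05: 5 × 1 × 6 = 30
  FM06: 8 × 1 × 10 = 80
  FM07: 2 × 3 × 4 = 24
  FM08: 6 × 10 × 7 = 420
  FM09: 10 × 1 × 2 = 20
  FM10: 3 × 10 × 4 = 120
Sorted descending: 441, 420, 144, 120, 112, 90, 80, 30, 24, 20.
The third-highest RPN is 144 (FM04).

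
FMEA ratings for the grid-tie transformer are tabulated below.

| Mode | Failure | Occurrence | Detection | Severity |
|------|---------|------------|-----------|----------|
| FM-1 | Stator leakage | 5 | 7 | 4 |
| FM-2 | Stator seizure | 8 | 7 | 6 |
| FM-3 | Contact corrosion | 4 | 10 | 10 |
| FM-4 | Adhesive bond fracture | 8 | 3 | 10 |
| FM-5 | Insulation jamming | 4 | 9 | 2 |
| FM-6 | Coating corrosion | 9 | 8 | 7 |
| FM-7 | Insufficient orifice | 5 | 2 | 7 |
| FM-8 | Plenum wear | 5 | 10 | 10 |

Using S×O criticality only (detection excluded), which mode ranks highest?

Criticality = Severity × Occurrence:
  FM-1: 4 × 5 = 20
  FM-2: 6 × 8 = 48
  FM-3: 10 × 4 = 40
  FM-4: 10 × 8 = 80
  FM-5: 2 × 4 = 8
  FM-6: 7 × 9 = 63
  FM-7: 7 × 5 = 35
  FM-8: 10 × 5 = 50
Highest criticality is 80 → FM-4.

FM-4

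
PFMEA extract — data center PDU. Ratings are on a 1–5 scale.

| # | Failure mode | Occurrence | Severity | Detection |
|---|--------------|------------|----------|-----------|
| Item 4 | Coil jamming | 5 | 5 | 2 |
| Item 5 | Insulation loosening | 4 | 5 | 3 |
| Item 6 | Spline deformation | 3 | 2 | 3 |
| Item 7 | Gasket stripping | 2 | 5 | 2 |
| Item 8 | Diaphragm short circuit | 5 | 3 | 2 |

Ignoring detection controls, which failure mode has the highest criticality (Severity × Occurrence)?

Item 4

Criticality = Severity × Occurrence:
  Item 4: 5 × 5 = 25
  Item 5: 5 × 4 = 20
  Item 6: 2 × 3 = 6
  Item 7: 5 × 2 = 10
  Item 8: 3 × 5 = 15
Highest criticality is 25 → Item 4.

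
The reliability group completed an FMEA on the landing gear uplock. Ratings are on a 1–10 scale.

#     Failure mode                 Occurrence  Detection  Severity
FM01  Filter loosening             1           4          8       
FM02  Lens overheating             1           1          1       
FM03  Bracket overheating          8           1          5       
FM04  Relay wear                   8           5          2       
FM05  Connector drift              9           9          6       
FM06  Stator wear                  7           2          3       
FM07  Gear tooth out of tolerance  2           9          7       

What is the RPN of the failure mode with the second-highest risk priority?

126

RPN = Severity × Occurrence × Detection:
  FM01: 8 × 1 × 4 = 32
  FM02: 1 × 1 × 1 = 1
  FM03: 5 × 8 × 1 = 40
  FM04: 2 × 8 × 5 = 80
  FM05: 6 × 9 × 9 = 486
  FM06: 3 × 7 × 2 = 42
  FM07: 7 × 2 × 9 = 126
Sorted descending: 486, 126, 80, 42, 40, 32, 1.
The second-highest RPN is 126 (FM07).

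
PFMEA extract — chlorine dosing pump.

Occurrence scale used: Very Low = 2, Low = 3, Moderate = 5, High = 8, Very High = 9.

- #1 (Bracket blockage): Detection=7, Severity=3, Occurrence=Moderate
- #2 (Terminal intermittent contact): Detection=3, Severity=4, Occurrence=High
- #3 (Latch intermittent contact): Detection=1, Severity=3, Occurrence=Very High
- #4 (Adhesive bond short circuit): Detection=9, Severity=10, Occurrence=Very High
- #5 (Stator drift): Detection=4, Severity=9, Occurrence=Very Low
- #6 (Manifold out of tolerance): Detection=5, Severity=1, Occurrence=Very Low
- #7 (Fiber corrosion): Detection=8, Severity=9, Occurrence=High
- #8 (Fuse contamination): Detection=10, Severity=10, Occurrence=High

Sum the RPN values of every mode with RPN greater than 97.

RPN = Severity × Occurrence × Detection:
  #1: 3 × 5 × 7 = 105
  #2: 4 × 8 × 3 = 96
  #3: 3 × 9 × 1 = 27
  #4: 10 × 9 × 9 = 810
  #5: 9 × 2 × 4 = 72
  #6: 1 × 2 × 5 = 10
  #7: 9 × 8 × 8 = 576
  #8: 10 × 8 × 10 = 800
RPN > 97: #1 (105), #4 (810), #7 (576), #8 (800).
Sum: 105 + 810 + 576 + 800 = 2291.

2291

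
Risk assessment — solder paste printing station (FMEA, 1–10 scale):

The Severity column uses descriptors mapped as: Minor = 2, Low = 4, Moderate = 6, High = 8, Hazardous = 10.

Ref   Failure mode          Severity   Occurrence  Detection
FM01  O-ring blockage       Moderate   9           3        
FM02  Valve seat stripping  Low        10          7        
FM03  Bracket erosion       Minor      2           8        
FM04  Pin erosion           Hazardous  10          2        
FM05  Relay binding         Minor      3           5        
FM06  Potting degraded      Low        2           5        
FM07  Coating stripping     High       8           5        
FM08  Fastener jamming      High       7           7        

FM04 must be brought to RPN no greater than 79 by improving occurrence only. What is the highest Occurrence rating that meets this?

FM04: S=10, O=10, D=2 → current RPN = 200.
Fixed product = 20. Need 20 × O ≤ 79, so O ≤ 79/20 = 3.95.
Maximum integer Occurrence rating = 3 (gives RPN 60; O=4 would give 80 > 79).

3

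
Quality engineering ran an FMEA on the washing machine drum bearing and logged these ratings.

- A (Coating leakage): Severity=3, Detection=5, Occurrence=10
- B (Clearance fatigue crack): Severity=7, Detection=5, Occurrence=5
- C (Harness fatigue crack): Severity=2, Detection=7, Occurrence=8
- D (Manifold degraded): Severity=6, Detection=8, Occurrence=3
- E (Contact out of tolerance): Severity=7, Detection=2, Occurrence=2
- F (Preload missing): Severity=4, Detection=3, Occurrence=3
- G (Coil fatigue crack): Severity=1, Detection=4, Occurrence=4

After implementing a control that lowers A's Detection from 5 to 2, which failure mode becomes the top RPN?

RPN = Severity × Occurrence × Detection:
  A: 3 × 10 × 5 = 150
  B: 7 × 5 × 5 = 175
  C: 2 × 8 × 7 = 112
  D: 6 × 3 × 8 = 144
  E: 7 × 2 × 2 = 28
  F: 4 × 3 × 3 = 36
  G: 1 × 4 × 4 = 16
After action: A → 3 × 10 × 2 = 60.
Revised RPNs: B=175, D=144, C=112, A=60, F=36, E=28, G=16.
Highest is now B (175).

B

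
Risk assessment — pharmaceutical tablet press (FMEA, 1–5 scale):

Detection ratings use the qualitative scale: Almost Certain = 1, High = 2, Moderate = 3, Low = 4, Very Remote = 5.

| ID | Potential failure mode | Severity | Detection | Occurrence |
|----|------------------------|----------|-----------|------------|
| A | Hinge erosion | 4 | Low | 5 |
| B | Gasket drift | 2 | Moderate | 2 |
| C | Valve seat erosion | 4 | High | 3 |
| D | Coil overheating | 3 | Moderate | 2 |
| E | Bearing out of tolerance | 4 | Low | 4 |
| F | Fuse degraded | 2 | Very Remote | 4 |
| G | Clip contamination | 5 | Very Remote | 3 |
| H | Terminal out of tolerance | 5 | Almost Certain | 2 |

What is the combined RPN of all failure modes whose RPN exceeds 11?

313

RPN = Severity × Occurrence × Detection:
  A: 4 × 5 × 4 = 80
  B: 2 × 2 × 3 = 12
  C: 4 × 3 × 2 = 24
  D: 3 × 2 × 3 = 18
  E: 4 × 4 × 4 = 64
  F: 2 × 4 × 5 = 40
  G: 5 × 3 × 5 = 75
  H: 5 × 2 × 1 = 10
RPN > 11: A (80), B (12), C (24), D (18), E (64), F (40), G (75).
Sum: 80 + 12 + 24 + 18 + 64 + 40 + 75 = 313.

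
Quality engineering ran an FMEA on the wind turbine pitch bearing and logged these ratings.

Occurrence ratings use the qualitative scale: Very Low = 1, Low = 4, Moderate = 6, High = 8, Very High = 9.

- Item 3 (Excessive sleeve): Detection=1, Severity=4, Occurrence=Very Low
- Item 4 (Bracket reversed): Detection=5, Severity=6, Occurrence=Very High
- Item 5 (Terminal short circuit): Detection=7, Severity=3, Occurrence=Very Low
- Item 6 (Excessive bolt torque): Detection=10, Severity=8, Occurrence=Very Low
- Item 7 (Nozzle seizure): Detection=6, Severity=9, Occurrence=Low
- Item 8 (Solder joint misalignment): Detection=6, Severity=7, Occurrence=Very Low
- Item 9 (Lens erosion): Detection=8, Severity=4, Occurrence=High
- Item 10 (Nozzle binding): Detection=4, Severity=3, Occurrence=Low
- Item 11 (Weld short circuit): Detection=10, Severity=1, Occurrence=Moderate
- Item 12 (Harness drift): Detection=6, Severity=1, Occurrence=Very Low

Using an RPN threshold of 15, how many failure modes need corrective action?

8

RPN = Severity × Occurrence × Detection:
  Item 3: 4 × 1 × 1 = 4
  Item 4: 6 × 9 × 5 = 270
  Item 5: 3 × 1 × 7 = 21
  Item 6: 8 × 1 × 10 = 80
  Item 7: 9 × 4 × 6 = 216
  Item 8: 7 × 1 × 6 = 42
  Item 9: 4 × 8 × 8 = 256
  Item 10: 3 × 4 × 4 = 48
  Item 11: 1 × 6 × 10 = 60
  Item 12: 1 × 1 × 6 = 6
Modes with RPN ≥ 15: Item 4 (270), Item 5 (21), Item 6 (80), Item 7 (216), Item 8 (42), Item 9 (256), Item 10 (48), Item 11 (60) → 8.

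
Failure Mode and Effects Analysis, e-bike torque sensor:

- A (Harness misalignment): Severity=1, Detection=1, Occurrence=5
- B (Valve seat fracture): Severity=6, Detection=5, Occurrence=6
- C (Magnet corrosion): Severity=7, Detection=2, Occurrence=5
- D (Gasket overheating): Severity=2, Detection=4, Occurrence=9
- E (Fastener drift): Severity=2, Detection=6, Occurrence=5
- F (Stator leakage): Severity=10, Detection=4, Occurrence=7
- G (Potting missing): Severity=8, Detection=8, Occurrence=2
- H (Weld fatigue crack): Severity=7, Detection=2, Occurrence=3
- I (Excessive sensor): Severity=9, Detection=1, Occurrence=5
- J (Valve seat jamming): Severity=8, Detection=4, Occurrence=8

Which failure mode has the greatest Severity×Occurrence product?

F

Criticality = Severity × Occurrence:
  A: 1 × 5 = 5
  B: 6 × 6 = 36
  C: 7 × 5 = 35
  D: 2 × 9 = 18
  E: 2 × 5 = 10
  F: 10 × 7 = 70
  G: 8 × 2 = 16
  H: 7 × 3 = 21
  I: 9 × 5 = 45
  J: 8 × 8 = 64
Highest criticality is 70 → F.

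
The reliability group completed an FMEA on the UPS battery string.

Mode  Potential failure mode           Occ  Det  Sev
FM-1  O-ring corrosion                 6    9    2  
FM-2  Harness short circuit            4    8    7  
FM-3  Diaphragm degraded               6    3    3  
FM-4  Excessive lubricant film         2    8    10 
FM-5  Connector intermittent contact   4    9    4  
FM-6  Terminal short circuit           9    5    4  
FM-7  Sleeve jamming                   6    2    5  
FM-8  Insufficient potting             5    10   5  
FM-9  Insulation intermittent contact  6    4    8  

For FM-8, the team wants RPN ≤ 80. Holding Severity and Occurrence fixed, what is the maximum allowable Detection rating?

3

FM-8: S=5, O=5, D=10 → current RPN = 250.
Fixed product = 25. Need 25 × D ≤ 80, so D ≤ 80/25 = 3.20.
Maximum integer Detection rating = 3 (gives RPN 75; D=4 would give 100 > 80).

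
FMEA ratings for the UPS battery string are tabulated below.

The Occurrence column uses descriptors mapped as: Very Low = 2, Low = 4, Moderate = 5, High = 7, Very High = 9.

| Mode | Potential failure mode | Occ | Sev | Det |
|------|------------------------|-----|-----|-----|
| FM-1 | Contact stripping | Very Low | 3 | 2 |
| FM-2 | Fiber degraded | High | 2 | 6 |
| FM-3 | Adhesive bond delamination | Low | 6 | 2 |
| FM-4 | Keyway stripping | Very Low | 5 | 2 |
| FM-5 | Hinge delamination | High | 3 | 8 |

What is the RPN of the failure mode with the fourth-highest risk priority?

20

RPN = Severity × Occurrence × Detection:
  FM-1: 3 × 2 × 2 = 12
  FM-2: 2 × 7 × 6 = 84
  FM-3: 6 × 4 × 2 = 48
  FM-4: 5 × 2 × 2 = 20
  FM-5: 3 × 7 × 8 = 168
Sorted descending: 168, 84, 48, 20, 12.
The fourth-highest RPN is 20 (FM-4).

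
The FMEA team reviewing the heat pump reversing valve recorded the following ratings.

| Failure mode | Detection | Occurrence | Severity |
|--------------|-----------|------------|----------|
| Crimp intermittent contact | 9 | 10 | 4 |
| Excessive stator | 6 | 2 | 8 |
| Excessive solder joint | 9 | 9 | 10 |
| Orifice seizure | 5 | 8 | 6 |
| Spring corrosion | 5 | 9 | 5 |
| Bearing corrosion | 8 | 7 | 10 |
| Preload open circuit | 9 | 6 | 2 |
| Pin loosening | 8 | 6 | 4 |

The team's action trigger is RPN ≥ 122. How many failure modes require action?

6

RPN = Severity × Occurrence × Detection:
  Crimp intermittent contact: 4 × 10 × 9 = 360
  Excessive stator: 8 × 2 × 6 = 96
  Excessive solder joint: 10 × 9 × 9 = 810
  Orifice seizure: 6 × 8 × 5 = 240
  Spring corrosion: 5 × 9 × 5 = 225
  Bearing corrosion: 10 × 7 × 8 = 560
  Preload open circuit: 2 × 6 × 9 = 108
  Pin loosening: 4 × 6 × 8 = 192
Modes with RPN ≥ 122: Crimp intermittent contact (360), Excessive solder joint (810), Orifice seizure (240), Spring corrosion (225), Bearing corrosion (560), Pin loosening (192) → 6.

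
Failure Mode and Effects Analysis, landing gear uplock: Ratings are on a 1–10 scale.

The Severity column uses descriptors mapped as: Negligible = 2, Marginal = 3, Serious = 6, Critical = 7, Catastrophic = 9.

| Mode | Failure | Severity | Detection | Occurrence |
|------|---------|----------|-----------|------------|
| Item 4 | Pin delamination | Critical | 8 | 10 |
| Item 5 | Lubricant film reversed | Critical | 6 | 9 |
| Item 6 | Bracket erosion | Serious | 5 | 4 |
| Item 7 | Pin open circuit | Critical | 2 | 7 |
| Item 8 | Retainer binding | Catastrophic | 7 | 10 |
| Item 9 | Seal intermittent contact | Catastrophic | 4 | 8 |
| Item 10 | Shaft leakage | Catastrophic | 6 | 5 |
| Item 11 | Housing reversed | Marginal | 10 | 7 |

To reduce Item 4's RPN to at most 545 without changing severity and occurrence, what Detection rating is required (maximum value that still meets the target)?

Item 4: S=7, O=10, D=8 → current RPN = 560.
Fixed product = 70. Need 70 × D ≤ 545, so D ≤ 545/70 = 7.79.
Maximum integer Detection rating = 7 (gives RPN 490; D=8 would give 560 > 545).

7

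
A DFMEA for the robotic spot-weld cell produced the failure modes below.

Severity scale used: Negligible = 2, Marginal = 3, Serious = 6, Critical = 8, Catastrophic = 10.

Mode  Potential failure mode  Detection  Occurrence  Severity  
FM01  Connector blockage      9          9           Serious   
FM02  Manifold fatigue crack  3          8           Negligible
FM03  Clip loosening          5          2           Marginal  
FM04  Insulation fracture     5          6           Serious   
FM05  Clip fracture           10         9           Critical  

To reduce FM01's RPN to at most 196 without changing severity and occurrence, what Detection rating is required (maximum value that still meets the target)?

FM01: S=6, O=9, D=9 → current RPN = 486.
Fixed product = 54. Need 54 × D ≤ 196, so D ≤ 196/54 = 3.63.
Maximum integer Detection rating = 3 (gives RPN 162; D=4 would give 216 > 196).

3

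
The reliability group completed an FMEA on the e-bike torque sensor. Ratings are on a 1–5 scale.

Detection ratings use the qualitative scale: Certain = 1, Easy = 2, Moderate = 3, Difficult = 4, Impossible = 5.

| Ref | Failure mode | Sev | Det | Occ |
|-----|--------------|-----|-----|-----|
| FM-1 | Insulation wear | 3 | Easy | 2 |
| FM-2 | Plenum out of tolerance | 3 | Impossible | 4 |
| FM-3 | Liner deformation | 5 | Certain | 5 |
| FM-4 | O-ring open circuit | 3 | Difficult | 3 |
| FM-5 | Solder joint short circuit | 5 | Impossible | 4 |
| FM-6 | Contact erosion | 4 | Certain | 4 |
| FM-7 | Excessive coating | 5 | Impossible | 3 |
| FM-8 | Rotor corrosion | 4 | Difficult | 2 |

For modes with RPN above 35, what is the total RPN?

RPN = Severity × Occurrence × Detection:
  FM-1: 3 × 2 × 2 = 12
  FM-2: 3 × 4 × 5 = 60
  FM-3: 5 × 5 × 1 = 25
  FM-4: 3 × 3 × 4 = 36
  FM-5: 5 × 4 × 5 = 100
  FM-6: 4 × 4 × 1 = 16
  FM-7: 5 × 3 × 5 = 75
  FM-8: 4 × 2 × 4 = 32
RPN > 35: FM-2 (60), FM-4 (36), FM-5 (100), FM-7 (75).
Sum: 60 + 36 + 100 + 75 = 271.

271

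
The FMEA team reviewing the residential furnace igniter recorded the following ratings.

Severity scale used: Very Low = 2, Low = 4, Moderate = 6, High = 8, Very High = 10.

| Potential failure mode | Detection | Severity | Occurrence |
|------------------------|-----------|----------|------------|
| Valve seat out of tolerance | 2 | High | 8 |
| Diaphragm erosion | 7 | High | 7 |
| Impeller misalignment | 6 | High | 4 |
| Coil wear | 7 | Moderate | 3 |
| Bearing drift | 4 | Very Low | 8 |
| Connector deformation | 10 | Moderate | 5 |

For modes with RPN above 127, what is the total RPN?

RPN = Severity × Occurrence × Detection:
  Valve seat out of tolerance: 8 × 8 × 2 = 128
  Diaphragm erosion: 8 × 7 × 7 = 392
  Impeller misalignment: 8 × 4 × 6 = 192
  Coil wear: 6 × 3 × 7 = 126
  Bearing drift: 2 × 8 × 4 = 64
  Connector deformation: 6 × 5 × 10 = 300
RPN > 127: Valve seat out of tolerance (128), Diaphragm erosion (392), Impeller misalignment (192), Connector deformation (300).
Sum: 128 + 392 + 192 + 300 = 1012.

1012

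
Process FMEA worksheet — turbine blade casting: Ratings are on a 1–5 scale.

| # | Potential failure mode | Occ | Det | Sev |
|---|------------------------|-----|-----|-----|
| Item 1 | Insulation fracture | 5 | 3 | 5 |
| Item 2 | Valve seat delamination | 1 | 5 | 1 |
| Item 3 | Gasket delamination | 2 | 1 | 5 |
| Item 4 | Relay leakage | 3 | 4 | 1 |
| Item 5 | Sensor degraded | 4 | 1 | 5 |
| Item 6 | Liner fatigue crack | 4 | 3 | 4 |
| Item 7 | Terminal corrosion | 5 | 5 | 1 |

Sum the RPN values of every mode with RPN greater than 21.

148

RPN = Severity × Occurrence × Detection:
  Item 1: 5 × 5 × 3 = 75
  Item 2: 1 × 1 × 5 = 5
  Item 3: 5 × 2 × 1 = 10
  Item 4: 1 × 3 × 4 = 12
  Item 5: 5 × 4 × 1 = 20
  Item 6: 4 × 4 × 3 = 48
  Item 7: 1 × 5 × 5 = 25
RPN > 21: Item 1 (75), Item 6 (48), Item 7 (25).
Sum: 75 + 48 + 25 = 148.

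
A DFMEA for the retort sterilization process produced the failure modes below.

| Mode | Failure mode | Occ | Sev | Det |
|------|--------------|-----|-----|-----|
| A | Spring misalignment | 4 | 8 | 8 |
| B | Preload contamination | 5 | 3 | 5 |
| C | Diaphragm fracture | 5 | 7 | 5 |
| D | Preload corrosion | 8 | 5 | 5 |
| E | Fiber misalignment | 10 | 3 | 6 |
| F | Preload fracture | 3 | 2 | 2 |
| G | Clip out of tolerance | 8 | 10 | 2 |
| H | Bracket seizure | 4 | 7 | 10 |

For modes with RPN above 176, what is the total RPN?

916

RPN = Severity × Occurrence × Detection:
  A: 8 × 4 × 8 = 256
  B: 3 × 5 × 5 = 75
  C: 7 × 5 × 5 = 175
  D: 5 × 8 × 5 = 200
  E: 3 × 10 × 6 = 180
  F: 2 × 3 × 2 = 12
  G: 10 × 8 × 2 = 160
  H: 7 × 4 × 10 = 280
RPN > 176: A (256), D (200), E (180), H (280).
Sum: 256 + 200 + 180 + 280 = 916.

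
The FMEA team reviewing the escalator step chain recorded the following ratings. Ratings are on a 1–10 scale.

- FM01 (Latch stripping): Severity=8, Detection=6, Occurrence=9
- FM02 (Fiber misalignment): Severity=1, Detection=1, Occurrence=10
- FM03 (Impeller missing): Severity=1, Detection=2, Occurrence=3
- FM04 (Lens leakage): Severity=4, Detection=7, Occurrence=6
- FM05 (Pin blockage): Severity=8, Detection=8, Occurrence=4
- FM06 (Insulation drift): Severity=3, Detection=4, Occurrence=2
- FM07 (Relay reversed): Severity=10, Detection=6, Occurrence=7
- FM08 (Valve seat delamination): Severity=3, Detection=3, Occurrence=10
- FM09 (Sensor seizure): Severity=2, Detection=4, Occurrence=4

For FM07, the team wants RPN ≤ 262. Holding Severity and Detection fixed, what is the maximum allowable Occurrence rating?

FM07: S=10, O=7, D=6 → current RPN = 420.
Fixed product = 60. Need 60 × O ≤ 262, so O ≤ 262/60 = 4.37.
Maximum integer Occurrence rating = 4 (gives RPN 240; O=5 would give 300 > 262).

4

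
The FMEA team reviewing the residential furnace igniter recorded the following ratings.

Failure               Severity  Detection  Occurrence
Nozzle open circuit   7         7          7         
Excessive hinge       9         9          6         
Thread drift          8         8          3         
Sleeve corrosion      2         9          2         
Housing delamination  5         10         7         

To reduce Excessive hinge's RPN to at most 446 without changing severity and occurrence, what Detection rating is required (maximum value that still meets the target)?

Excessive hinge: S=9, O=6, D=9 → current RPN = 486.
Fixed product = 54. Need 54 × D ≤ 446, so D ≤ 446/54 = 8.26.
Maximum integer Detection rating = 8 (gives RPN 432; D=9 would give 486 > 446).

8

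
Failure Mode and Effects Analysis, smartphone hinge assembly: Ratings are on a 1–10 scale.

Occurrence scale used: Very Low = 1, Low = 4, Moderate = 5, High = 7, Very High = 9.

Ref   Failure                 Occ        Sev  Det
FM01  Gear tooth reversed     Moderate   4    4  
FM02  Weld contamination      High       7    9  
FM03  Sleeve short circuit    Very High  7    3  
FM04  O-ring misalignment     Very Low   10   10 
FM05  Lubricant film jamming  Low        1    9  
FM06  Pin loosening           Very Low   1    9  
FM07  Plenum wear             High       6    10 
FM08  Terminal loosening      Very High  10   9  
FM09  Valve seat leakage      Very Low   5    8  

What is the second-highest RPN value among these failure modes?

441

RPN = Severity × Occurrence × Detection:
  FM01: 4 × 5 × 4 = 80
  FM02: 7 × 7 × 9 = 441
  FM03: 7 × 9 × 3 = 189
  FM04: 10 × 1 × 10 = 100
  FM05: 1 × 4 × 9 = 36
  FM06: 1 × 1 × 9 = 9
  FM07: 6 × 7 × 10 = 420
  FM08: 10 × 9 × 9 = 810
  FM09: 5 × 1 × 8 = 40
Sorted descending: 810, 441, 420, 189, 100, 80, 40, 36, 9.
The second-highest RPN is 441 (FM02).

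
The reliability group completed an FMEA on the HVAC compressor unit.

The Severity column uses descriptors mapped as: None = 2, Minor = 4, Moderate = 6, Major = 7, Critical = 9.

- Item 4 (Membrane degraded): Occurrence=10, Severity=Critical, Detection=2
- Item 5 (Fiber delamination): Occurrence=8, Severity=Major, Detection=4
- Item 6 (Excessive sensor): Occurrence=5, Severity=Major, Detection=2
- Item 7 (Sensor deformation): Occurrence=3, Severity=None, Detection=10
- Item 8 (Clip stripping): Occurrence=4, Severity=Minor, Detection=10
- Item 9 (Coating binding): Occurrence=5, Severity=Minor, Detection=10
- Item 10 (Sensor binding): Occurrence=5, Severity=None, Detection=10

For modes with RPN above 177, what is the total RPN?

604

RPN = Severity × Occurrence × Detection:
  Item 4: 9 × 10 × 2 = 180
  Item 5: 7 × 8 × 4 = 224
  Item 6: 7 × 5 × 2 = 70
  Item 7: 2 × 3 × 10 = 60
  Item 8: 4 × 4 × 10 = 160
  Item 9: 4 × 5 × 10 = 200
  Item 10: 2 × 5 × 10 = 100
RPN > 177: Item 4 (180), Item 5 (224), Item 9 (200).
Sum: 180 + 224 + 200 = 604.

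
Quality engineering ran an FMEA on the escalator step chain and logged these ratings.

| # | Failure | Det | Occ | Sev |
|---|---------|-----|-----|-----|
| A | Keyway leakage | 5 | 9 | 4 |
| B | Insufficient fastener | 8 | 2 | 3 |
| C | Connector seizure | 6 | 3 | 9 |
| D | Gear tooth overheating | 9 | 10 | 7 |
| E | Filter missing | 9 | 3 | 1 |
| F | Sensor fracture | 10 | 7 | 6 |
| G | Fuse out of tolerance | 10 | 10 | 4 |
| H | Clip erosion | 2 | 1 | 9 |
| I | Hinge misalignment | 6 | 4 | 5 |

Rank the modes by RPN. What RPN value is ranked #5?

RPN = Severity × Occurrence × Detection:
  A: 4 × 9 × 5 = 180
  B: 3 × 2 × 8 = 48
  C: 9 × 3 × 6 = 162
  D: 7 × 10 × 9 = 630
  E: 1 × 3 × 9 = 27
  F: 6 × 7 × 10 = 420
  G: 4 × 10 × 10 = 400
  H: 9 × 1 × 2 = 18
  I: 5 × 4 × 6 = 120
Sorted descending: 630, 420, 400, 180, 162, 120, 48, 27, 18.
The fifth-highest RPN is 162 (C).

162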